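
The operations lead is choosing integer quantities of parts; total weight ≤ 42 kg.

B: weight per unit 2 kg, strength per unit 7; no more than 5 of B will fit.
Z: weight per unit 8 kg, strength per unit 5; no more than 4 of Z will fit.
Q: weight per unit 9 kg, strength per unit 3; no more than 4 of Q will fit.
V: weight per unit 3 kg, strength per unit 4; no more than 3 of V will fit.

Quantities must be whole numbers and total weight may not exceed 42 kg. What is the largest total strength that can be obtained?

58

5×B, 2×Z, and 3×V: weight 35 ≤ 42, strength 5·7 + 2·5 + 3·4 = 57.
5×B, 3×Z, and 2×V: weight 40 ≤ 42, strength 5·7 + 3·5 + 2·4 = 58.
Best is 58.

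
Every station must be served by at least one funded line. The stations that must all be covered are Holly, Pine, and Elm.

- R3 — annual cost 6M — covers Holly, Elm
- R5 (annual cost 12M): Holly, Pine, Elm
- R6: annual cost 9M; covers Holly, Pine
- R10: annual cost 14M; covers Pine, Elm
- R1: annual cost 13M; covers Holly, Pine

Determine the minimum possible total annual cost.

12

The greedy cost-per-new-station heuristic would pick R3 and R6 for 15, but a cheaper cover exists.
R5 alone covers Holly, Pine, Elm — every station.
Total annual cost: 12.
No cover costs less than 12.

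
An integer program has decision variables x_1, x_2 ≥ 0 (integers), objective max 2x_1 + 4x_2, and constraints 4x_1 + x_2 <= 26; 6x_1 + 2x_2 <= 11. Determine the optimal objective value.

(x_1,x_2)=(0,5): 4·0+1·5=5≤26, 6·0+2·5=10≤11, objective 20.
(x_1,x_2)=(0,4): 4·0+1·4=4≤26, 6·0+2·4=8≤11, objective 16.
No feasible integer point exceeds 20.

20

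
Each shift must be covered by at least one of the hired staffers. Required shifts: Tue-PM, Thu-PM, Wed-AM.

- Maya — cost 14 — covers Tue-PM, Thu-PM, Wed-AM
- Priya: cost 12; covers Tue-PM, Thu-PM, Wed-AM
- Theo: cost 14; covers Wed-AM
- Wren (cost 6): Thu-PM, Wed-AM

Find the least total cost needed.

The greedy cost-per-new-shift heuristic would pick Wren and Priya for 18, but a cheaper cover exists.
Priya alone covers Tue-PM, Thu-PM, Wed-AM — every shift.
Total cost: 12.
No cover costs less than 12.

12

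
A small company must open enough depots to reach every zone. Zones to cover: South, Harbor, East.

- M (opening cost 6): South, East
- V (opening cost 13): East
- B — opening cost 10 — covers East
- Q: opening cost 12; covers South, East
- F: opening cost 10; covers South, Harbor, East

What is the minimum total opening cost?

10

The greedy cost-per-new-zone heuristic would pick M and F for 16, but a cheaper cover exists.
F alone covers South, Harbor, East — every zone.
Total opening cost: 10.
No cover costs less than 10.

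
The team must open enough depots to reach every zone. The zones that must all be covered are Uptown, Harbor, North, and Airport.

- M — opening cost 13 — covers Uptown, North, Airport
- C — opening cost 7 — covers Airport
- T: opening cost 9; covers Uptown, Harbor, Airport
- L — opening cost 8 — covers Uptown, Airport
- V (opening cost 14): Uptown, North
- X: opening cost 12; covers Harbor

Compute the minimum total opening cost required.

This is an integer covering problem.
Choose M and T: together they cover Uptown, Harbor, North, Airport — every zone.
Total opening cost: 13 + 9 = 22.
No cover costs less than 22.

22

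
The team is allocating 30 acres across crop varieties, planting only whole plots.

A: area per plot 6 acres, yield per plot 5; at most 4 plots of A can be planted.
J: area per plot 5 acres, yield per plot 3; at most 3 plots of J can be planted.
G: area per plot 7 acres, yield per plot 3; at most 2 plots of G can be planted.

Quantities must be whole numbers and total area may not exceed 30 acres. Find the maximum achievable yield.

23

A has the best ratio (5/6); taking only A gives at most 4×5 = 20 (stopped by the supply cap of 4).
Mixing does better — 4×A and 1×J: area 29 ≤ 30, yield 4·5 + 1·3 = 23.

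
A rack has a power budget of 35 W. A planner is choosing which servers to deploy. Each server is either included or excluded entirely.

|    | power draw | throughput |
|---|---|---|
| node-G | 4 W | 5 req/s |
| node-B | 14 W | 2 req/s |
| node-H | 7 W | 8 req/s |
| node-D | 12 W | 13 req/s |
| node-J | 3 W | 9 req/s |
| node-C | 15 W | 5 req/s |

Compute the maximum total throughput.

35

Take node-G, node-H, node-D, and node-J: power draw 4 + 7 + 12 + 3 = 26 ≤ 35, throughput 5 + 8 + 13 + 9 = 35.
No other feasible combination does better.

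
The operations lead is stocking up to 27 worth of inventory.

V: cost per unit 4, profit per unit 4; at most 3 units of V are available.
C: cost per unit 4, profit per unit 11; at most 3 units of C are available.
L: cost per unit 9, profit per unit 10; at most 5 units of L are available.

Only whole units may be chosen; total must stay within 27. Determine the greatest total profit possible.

C has the best ratio (11/4); taking only C gives at most 3×11 = 33 (stopped by the supply cap of 3).
Mixing does better — 1×V, 3×C, and 1×L: cost 25 ≤ 27, profit 1·4 + 3·11 + 1·10 = 47.

47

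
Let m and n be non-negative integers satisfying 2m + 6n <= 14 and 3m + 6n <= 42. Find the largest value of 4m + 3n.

(m,n)=(7,0): 2·7+6·0=14≤14, 3·7+6·0=21≤42, objective 28.
(m,n)=(6,0): 2·6+6·0=12≤14, 3·6+6·0=18≤42, objective 24.
No feasible integer point exceeds 28.

28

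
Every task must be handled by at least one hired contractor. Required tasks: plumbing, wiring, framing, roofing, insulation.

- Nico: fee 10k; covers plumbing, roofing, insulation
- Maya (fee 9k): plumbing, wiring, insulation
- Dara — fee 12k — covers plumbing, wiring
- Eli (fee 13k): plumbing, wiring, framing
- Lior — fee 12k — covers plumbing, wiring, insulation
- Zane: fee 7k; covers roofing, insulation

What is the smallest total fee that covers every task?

20

The greedy cost-per-new-task heuristic would pick Maya, Zane, and Eli for 29, but a cheaper cover exists.
Choose Eli and Zane: together they cover plumbing, wiring, framing, roofing, insulation — every task.
Total fee: 13 + 7 = 20.
No cover costs less than 20.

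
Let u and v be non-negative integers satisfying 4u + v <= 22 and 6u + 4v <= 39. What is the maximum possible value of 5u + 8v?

The continuous relaxation peaks at (0, 9.75) with value 78.00; rounding to a feasible lattice point costs some objective.
(u,v)=(0,9): 4·0+1·9=9≤22, 6·0+4·9=36≤39, objective 72.
(u,v)=(1,8): 4·1+1·8=12≤22, 6·1+4·8=38≤39, objective 69.
No feasible integer point exceeds 72.

72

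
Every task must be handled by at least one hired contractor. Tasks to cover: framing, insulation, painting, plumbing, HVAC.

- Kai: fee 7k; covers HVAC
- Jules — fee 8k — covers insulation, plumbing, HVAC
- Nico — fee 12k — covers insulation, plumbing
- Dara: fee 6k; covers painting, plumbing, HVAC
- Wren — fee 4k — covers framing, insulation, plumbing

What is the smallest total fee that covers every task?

10

Choose Dara and Wren: together they cover framing, insulation, painting, plumbing, HVAC — every task.
Total fee: 6 + 4 = 10.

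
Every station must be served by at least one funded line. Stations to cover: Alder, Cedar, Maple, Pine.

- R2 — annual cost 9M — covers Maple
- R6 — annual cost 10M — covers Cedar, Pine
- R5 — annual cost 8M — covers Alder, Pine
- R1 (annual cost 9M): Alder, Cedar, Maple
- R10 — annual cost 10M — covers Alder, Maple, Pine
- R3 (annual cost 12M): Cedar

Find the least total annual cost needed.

17

This is an integer covering problem.
Choose R5 and R1: together they cover Alder, Cedar, Maple, Pine — every station.
Total annual cost: 8 + 9 = 17.
No cover costs less than 17.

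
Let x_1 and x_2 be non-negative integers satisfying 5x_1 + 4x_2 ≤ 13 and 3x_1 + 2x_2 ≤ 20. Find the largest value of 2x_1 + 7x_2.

Relaxing integrality, the LP optimum is 22.75 at (x_1,x_2) = (0, 3.25), which is not an integer point.
(x_1,x_2)=(0,3): 5·0+4·3=12≤13, 3·0+2·3=6≤20, objective 21.
(x_1,x_2)=(1,2): 5·1+4·2=13≤13, 3·1+2·2=7≤20, objective 16.
(x_1,x_2)=(0,2): 5·0+4·2=8≤13, 3·0+2·2=4≤20, objective 14.
No feasible integer point exceeds 21.

21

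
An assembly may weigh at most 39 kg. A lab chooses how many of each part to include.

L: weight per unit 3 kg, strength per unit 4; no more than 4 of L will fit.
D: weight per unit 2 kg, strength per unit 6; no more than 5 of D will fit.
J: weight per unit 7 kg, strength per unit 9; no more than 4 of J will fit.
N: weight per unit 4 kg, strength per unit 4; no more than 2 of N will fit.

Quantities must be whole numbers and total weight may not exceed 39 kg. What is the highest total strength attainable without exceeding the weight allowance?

66

5×D and 4×J: weight 38 ≤ 39, strength 5·6 + 4·9 = 66.
5×D, 3×J, and 2×N: weight 39 ≤ 39, strength 5·6 + 3·9 + 2·4 = 65.
Best is 66.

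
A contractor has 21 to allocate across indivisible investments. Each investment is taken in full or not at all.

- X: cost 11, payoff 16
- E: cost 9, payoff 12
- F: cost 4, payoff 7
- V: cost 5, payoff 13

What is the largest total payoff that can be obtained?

Treat it as a binary knapsack problem.
Allowing fractional choices, the relaxed optimum would be about 37.3, but investments are indivisible.
X + V: cost 11 + 5 = 16 ≤ 21, payoff 16 + 13 = 29.
E + F + V: cost 9 + 4 + 5 = 18 ≤ 21, payoff 12 + 7 + 13 = 32.
X + F + V: cost 11 + 4 + 5 = 20 ≤ 21, payoff 16 + 7 + 13 = 36.
Best is X, F, and V with total payoff 36.

36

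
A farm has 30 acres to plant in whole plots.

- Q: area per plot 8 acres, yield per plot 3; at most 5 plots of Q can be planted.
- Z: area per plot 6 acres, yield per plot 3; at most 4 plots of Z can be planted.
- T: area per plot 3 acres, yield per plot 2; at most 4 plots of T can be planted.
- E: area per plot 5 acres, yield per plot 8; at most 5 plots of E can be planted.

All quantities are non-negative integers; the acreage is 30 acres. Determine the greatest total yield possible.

42

This is a bounded integer knapsack.
1×T and 5×E: area 28 ≤ 30, yield 1·2 + 5·8 = 42.
5×E: area 25 ≤ 30, yield 5·8 = 40.
Best is 42.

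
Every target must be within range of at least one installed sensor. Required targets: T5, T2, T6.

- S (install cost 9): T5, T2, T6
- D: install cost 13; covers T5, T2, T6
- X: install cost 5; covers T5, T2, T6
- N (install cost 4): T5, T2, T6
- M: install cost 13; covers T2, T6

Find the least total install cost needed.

N alone covers T5, T2, T6 — every target.
Total install cost: 4.
No cover costs less than 4.

4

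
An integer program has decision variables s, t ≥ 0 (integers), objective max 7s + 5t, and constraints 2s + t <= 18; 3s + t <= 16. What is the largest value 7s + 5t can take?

80

(s,t)=(0,16): 2·0+1·16=16≤18, 3·0+1·16=16≤16, objective 80.
(s,t)=(0,15): 2·0+1·15=15≤18, 3·0+1·15=15≤16, objective 75.
The best lattice point is (0,16), giving 80.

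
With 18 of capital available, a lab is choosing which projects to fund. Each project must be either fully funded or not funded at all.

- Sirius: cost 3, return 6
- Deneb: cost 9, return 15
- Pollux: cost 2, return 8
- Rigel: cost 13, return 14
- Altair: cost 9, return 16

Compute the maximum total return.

31

This is an integer program with binary decision variables.
Allowing fractional choices, the relaxed optimum would be about 36.7, but projects are indivisible.
Sirius + Deneb + Pollux: cost 3 + 9 + 2 = 14 ≤ 18, return 6 + 15 + 8 = 29.
Deneb + Altair: cost 9 + 9 = 18 ≤ 18, return 15 + 16 = 31.
Sirius + Pollux + Altair: cost 3 + 2 + 9 = 14 ≤ 18, return 6 + 8 + 16 = 30.
Best is Deneb and Altair with total return 31.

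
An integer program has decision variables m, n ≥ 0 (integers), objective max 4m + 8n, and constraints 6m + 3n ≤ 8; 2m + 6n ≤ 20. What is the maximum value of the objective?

16

(m,n)=(0,2): 6·0+3·2=6≤8, 2·0+6·2=12≤20, objective 16.
(m,n)=(0,1): 6·0+3·1=3≤8, 2·0+6·1=6≤20, objective 8.
No feasible integer point exceeds 16.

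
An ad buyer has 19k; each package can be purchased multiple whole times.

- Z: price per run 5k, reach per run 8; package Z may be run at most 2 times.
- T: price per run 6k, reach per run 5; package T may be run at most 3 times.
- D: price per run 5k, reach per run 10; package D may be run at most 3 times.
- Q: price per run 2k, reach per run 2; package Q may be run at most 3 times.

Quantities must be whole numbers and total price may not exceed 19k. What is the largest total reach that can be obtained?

3×D and 2×Q: price 19 ≤ 19, reach 3·10 + 2·2 = 34.
3×D and 1×Q: price 17 ≤ 19, reach 3·10 + 1·2 = 32.
Best is 34.

34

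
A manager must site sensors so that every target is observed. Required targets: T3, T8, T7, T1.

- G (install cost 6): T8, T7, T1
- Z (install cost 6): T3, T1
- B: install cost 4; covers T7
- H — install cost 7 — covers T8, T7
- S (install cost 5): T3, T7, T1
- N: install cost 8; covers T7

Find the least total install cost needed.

Choose G and S: together they cover T3, T8, T7, T1 — every target.
Total install cost: 6 + 5 = 11.

11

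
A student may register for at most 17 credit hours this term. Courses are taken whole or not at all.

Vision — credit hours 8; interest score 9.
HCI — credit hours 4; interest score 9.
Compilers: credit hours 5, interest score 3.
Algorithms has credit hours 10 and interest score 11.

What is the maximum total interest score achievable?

HCI + Algorithms: credit hours 4 + 10 = 14 ≤ 17, interest score 9 + 11 = 20.
Vision + HCI: credit hours 8 + 4 = 12 ≤ 17, interest score 9 + 9 = 18.
Vision + HCI + Compilers: credit hours 8 + 4 + 5 = 17 ≤ 17, interest score 9 + 9 + 3 = 21.
Best is Vision, HCI, and Compilers with total interest score 21.

21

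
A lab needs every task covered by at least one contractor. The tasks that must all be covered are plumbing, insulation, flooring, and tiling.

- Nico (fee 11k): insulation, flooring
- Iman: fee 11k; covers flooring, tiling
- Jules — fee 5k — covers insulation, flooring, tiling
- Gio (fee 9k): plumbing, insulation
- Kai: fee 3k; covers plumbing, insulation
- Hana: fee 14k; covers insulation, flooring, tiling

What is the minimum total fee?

8

This is an integer covering problem.
Choose Jules and Kai: together they cover plumbing, insulation, flooring, tiling — every task.
Total fee: 5 + 3 = 8.
No cover costs less than 8.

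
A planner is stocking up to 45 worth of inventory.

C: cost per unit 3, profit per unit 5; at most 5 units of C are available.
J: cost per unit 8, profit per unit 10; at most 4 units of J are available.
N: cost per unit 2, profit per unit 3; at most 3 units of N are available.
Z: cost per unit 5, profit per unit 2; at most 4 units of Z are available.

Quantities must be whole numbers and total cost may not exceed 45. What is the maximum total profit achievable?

Take 5×C, 3×J, and 3×N: cost 45 ≤ 45, profit 5·5 + 3·10 + 3·3 = 64.
C has the best ratio (5/3) and is taken to its limit of 5; remaining capacity is filled optimally with the others.

64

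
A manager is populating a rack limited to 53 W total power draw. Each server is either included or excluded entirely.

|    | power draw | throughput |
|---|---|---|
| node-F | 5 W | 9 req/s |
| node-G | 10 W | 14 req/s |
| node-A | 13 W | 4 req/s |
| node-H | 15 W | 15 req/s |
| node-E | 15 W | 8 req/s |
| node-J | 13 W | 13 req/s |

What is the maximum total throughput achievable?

Take node-F, node-G, node-H, and node-J: power draw 5 + 10 + 15 + 13 = 43 ≤ 53, throughput 9 + 14 + 15 + 13 = 51.
No other feasible combination does better.

51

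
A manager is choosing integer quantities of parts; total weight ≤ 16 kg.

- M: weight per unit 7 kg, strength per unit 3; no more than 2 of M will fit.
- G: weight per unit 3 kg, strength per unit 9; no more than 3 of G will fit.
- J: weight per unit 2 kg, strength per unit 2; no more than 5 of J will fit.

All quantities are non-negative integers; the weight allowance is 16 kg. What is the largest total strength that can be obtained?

3×G and 3×J: weight 15 ≤ 16, strength 3·9 + 3·2 = 33.
3×G and 2×J: weight 13 ≤ 16, strength 3·9 + 2·2 = 31.
Best is 33.

33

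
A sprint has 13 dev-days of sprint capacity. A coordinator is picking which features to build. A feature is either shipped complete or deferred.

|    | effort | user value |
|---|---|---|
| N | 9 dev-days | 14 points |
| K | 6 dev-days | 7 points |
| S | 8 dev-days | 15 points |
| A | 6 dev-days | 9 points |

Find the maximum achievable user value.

This is a 0-1 knapsack instance.
Take K and A: effort 6 + 6 = 12 ≤ 13, user value 7 + 9 = 16.
No other feasible combination does better.

16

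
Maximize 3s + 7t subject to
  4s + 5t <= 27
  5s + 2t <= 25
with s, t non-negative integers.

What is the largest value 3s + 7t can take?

35

(s,t)=(0,5): 4·0+5·5=25≤27, 5·0+2·5=10≤25, objective 35.
(s,t)=(1,4): 4·1+5·4=24≤27, 5·1+2·4=13≤25, objective 31.
(s,t)=(0,4): 4·0+5·4=20≤27, 5·0+2·4=8≤25, objective 28.
Maximum is 35 at (s,t)=(0,5).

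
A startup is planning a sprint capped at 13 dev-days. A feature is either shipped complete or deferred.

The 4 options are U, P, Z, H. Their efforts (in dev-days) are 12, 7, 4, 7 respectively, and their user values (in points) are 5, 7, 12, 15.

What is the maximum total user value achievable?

27

Z + H: effort 4 + 7 = 11 ≤ 13, user value 12 + 15 = 27.
P + Z: effort 7 + 4 = 11 ≤ 13, user value 7 + 12 = 19.
Best is Z and H with total user value 27.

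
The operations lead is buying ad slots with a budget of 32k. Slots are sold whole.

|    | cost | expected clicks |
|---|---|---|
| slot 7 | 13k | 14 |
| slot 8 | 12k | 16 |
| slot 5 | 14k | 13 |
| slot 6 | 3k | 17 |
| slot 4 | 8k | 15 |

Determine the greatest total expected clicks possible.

Allowing fractional choices, the relaxed optimum would be about 57.7, but ad slots are indivisible.
slot 8 + slot 6 + slot 4: cost 12 + 3 + 8 = 23 ≤ 32, expected clicks 16 + 17 + 15 = 48.
slot 7 + slot 8 + slot 6: cost 13 + 12 + 3 = 28 ≤ 32, expected clicks 14 + 16 + 17 = 47.
Best is slot 8, slot 6, and slot 4 with total expected clicks 48.

48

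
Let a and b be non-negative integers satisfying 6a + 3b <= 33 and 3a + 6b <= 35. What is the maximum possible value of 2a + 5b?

Relaxing integrality, the LP optimum is 29.17 at (a,b) = (0, 5.83), which is not an integer point.
(a,b)=(1,5): 6·1+3·5=21≤33, 3·1+6·5=33≤35, objective 27.
(a,b)=(0,5): 6·0+3·5=15≤33, 3·0+6·5=30≤35, objective 25.
(a,b)=(2,4): 6·2+3·4=24≤33, 3·2+6·4=30≤35, objective 24.
Maximum is 27 at (a,b)=(1,5).

27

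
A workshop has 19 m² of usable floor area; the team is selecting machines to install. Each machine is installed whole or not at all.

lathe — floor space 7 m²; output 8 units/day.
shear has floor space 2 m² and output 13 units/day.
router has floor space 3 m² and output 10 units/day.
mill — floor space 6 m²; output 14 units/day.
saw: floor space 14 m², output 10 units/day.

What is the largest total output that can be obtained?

Allowing fractional choices, the relaxed optimum would be about 45.7, but machines are indivisible.
lathe + shear + router + mill: floor space 7 + 2 + 3 + 6 = 18 ≤ 19, output 8 + 13 + 10 + 14 = 45.
shear + router + mill: floor space 2 + 3 + 6 = 11 ≤ 19, output 13 + 10 + 14 = 37.
lathe + shear + mill: floor space 7 + 2 + 6 = 15 ≤ 19, output 8 + 13 + 14 = 35.
Best is lathe, shear, router, and mill with total output 45.

45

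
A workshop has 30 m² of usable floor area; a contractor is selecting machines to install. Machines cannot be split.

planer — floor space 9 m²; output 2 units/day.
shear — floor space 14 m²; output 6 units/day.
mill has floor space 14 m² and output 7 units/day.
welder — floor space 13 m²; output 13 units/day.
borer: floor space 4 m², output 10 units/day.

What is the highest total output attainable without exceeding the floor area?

25

This is an integer program with binary decision variables.
welder + borer: floor space 13 + 4 = 17 ≤ 30, output 13 + 10 = 23.
mill + welder: floor space 14 + 13 = 27 ≤ 30, output 7 + 13 = 20.
planer + welder + borer: floor space 9 + 13 + 4 = 26 ≤ 30, output 2 + 13 + 10 = 25.
Best is planer, welder, and borer with total output 25.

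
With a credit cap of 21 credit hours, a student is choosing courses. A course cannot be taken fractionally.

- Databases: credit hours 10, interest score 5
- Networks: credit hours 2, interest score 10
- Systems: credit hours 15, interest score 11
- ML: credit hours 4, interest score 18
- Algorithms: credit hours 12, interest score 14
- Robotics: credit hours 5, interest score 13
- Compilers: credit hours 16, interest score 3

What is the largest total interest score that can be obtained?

46

Treat it as a binary knapsack problem.
Allowing fractional choices, the relaxed optimum would be about 52.7, but courses are indivisible.
ML + Algorithms + Robotics: credit hours 4 + 12 + 5 = 21 ≤ 21, interest score 18 + 14 + 13 = 45.
Networks + ML + Algorithms: credit hours 2 + 4 + 12 = 18 ≤ 21, interest score 10 + 18 + 14 = 42.
Databases + Networks + ML + Robotics: credit hours 10 + 2 + 4 + 5 = 21 ≤ 21, interest score 5 + 10 + 18 + 13 = 46.
Best is Databases, Networks, ML, and Robotics with total interest score 46.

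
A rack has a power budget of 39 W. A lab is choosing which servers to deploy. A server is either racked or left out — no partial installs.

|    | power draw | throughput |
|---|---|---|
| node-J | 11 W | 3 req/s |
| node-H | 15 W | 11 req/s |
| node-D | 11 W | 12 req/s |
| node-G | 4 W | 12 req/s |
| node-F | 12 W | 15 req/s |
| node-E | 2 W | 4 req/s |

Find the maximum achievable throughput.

43

node-H + node-G + node-F + node-E: power draw 15 + 4 + 12 + 2 = 33 ≤ 39, throughput 11 + 12 + 15 + 4 = 42.
node-J + node-D + node-G + node-F: power draw 11 + 11 + 4 + 12 = 38 ≤ 39, throughput 3 + 12 + 12 + 15 = 42.
node-D + node-G + node-F + node-E: power draw 11 + 4 + 12 + 2 = 29 ≤ 39, throughput 12 + 12 + 15 + 4 = 43.
Best is node-D, node-G, node-F, and node-E with total throughput 43.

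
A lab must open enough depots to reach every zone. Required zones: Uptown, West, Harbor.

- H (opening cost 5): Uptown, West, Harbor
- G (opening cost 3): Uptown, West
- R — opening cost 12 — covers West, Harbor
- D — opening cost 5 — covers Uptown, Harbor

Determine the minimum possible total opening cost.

5

This is a weighted set-cover instance.
The greedy cost-per-new-zone heuristic would pick G and H for 8, but a cheaper cover exists.
H alone covers Uptown, West, Harbor — every zone.
Total opening cost: 5.
No cover costs less than 5.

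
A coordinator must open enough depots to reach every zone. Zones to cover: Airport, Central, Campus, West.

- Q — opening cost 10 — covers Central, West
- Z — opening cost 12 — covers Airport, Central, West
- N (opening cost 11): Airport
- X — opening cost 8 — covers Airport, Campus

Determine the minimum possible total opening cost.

18

The greedy cost-per-new-zone heuristic would pick Z and X for 20, but a cheaper cover exists.
Choose Q and X: together they cover Airport, Central, Campus, West — every zone.
Total opening cost: 10 + 8 = 18.
No cover costs less than 18.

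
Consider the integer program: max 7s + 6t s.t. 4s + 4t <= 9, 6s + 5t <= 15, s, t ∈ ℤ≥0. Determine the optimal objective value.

Relaxing integrality, the LP optimum is 15.75 at (s,t) = (2.25, 0), which is not an integer point.
(s,t)=(2,0): 4·2+4·0=8≤9, 6·2+5·0=12≤15, objective 14.
(s,t)=(1,1): 4·1+4·1=8≤9, 6·1+5·1=11≤15, objective 13.
No feasible integer point exceeds 14.

14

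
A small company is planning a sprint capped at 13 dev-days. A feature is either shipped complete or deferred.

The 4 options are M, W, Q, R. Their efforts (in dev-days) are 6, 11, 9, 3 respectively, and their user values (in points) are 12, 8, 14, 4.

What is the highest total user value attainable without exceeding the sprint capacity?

Allowing fractional choices, the relaxed optimum would be about 22.9, but features are indivisible.
Q: effort 9 ≤ 13, user value 14.
M + R: effort 6 + 3 = 9 ≤ 13, user value 12 + 4 = 16.
Q + R: effort 9 + 3 = 12 ≤ 13, user value 14 + 4 = 18.
Best is Q and R with total user value 18.

18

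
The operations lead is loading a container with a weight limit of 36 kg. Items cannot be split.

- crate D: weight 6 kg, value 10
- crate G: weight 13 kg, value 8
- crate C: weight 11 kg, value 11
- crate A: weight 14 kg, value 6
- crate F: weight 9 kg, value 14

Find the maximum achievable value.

Allowing fractional choices, the relaxed optimum would be about 41.2, but items are indivisible.
crate D + crate G + crate F: weight 6 + 13 + 9 = 28 ≤ 36, value 10 + 8 + 14 = 32.
crate G + crate C + crate F: weight 13 + 11 + 9 = 33 ≤ 36, value 8 + 11 + 14 = 33.
crate D + crate C + crate F: weight 6 + 11 + 9 = 26 ≤ 36, value 10 + 11 + 14 = 35.
Best is crate D, crate C, and crate F with total value 35.

35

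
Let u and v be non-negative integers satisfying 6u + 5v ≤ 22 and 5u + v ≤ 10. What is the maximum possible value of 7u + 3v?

(u,v)=(1,3): 6·1+5·3=21≤22, 5·1+1·3=8≤10, objective 16.
(u,v)=(1,2): 6·1+5·2=16≤22, 5·1+1·2=7≤10, objective 13.
Maximum is 16 at (u,v)=(1,3).

16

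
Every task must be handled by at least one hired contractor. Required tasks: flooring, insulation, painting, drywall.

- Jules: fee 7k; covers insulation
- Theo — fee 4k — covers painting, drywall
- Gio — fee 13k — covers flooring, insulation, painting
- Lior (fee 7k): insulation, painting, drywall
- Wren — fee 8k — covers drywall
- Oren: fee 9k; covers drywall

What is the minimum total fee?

17

Choose Theo and Gio: together they cover flooring, insulation, painting, drywall — every task.
Total fee: 4 + 13 = 17.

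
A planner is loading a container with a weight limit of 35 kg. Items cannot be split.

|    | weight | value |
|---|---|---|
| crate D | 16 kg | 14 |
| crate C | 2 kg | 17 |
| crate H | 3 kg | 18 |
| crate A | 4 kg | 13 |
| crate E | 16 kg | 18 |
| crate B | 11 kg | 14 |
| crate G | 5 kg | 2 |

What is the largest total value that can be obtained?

Take crate C, crate H, crate A, crate E, and crate G: weight 2 + 3 + 4 + 16 + 5 = 30 ≤ 35, value 17 + 18 + 13 + 18 + 2 = 68.
No other feasible combination does better.

68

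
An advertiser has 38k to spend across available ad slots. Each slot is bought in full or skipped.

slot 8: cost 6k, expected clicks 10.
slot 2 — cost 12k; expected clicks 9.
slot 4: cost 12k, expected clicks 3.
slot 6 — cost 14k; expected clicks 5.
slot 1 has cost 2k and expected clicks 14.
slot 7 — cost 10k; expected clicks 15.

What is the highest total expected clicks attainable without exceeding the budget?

slot 8 + slot 2 + slot 1 + slot 7: cost 6 + 12 + 2 + 10 = 30 ≤ 38, expected clicks 10 + 9 + 14 + 15 = 48.
slot 8 + slot 6 + slot 1 + slot 7: cost 6 + 14 + 2 + 10 = 32 ≤ 38, expected clicks 10 + 5 + 14 + 15 = 44.
Best is slot 8, slot 2, slot 1, and slot 7 with total expected clicks 48.

48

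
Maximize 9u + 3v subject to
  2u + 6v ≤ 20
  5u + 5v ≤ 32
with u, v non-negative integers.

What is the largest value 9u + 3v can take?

The continuous relaxation peaks at (6.4, 0) with value 57.60; rounding to a feasible lattice point costs some objective.
(u,v)=(6,0): 2·6+6·0=12≤20, 5·6+5·0=30≤32, objective 54.
(u,v)=(5,1): 2·5+6·1=16≤20, 5·5+5·1=30≤32, objective 48.
(u,v)=(5,0): 2·5+6·0=10≤20, 5·5+5·0=25≤32, objective 45.
Maximum is 54 at (u,v)=(6,0).

54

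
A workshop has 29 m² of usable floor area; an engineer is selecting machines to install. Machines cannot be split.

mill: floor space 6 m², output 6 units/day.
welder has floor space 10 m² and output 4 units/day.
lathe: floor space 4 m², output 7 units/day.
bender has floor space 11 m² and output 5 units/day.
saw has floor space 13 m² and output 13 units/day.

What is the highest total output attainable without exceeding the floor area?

26

Take mill, lathe, and saw: floor space 6 + 4 + 13 = 23 ≤ 29, output 6 + 7 + 13 = 26.
No other feasible combination does better.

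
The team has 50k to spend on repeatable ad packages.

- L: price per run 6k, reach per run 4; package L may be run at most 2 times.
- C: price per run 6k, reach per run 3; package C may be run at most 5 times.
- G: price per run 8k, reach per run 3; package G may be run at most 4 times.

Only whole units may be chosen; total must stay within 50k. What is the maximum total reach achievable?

26

2×L, 1×C, and 4×G: price 50 ≤ 50, reach 2·4 + 1·3 + 4·3 = 23.
2×L, 5×C, and 1×G: price 50 ≤ 50, reach 2·4 + 5·3 + 1·3 = 26.
Best is 26.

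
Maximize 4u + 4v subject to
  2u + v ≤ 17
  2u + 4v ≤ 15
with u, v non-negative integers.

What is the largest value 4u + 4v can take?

28

The continuous relaxation peaks at (7.5, 0) with value 30.00; rounding to a feasible lattice point costs some objective.
(u,v)=(7,0): 2·7+1·0=14≤17, 2·7+4·0=14≤15, objective 28.
(u,v)=(6,0): 2·6+1·0=12≤17, 2·6+4·0=12≤15, objective 24.
The best lattice point is (7,0), giving 28.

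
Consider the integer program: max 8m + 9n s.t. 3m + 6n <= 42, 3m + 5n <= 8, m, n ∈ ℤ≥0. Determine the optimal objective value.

(m,n)=(1,1) is feasible, giving 17.
(m,n)=(2,0) is feasible, giving 16.
Maximum is 17 at (m,n)=(1,1).

17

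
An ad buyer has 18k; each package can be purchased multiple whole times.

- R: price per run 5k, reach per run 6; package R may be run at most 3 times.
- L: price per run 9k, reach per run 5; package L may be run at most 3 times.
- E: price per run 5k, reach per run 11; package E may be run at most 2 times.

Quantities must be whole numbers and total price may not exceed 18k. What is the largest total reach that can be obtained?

E has the best ratio (11/5); taking only E gives at most 2×11 = 22 (stopped by the supply cap of 2).
Mixing does better — 1×R and 2×E: price 15 ≤ 18, reach 1·6 + 2·11 = 28.

28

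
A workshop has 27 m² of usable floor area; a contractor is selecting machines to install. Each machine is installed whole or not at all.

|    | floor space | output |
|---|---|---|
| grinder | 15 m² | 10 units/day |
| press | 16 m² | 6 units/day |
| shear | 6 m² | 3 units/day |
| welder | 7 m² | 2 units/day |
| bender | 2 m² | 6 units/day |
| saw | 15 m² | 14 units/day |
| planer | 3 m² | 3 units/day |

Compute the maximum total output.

bender + saw + planer: floor space 2 + 15 + 3 = 20 ≤ 27, output 6 + 14 + 3 = 23.
welder + bender + saw + planer: floor space 7 + 2 + 15 + 3 = 27 ≤ 27, output 2 + 6 + 14 + 3 = 25.
shear + bender + saw + planer: floor space 6 + 2 + 15 + 3 = 26 ≤ 27, output 3 + 6 + 14 + 3 = 26.
Best is shear, bender, saw, and planer with total output 26.

26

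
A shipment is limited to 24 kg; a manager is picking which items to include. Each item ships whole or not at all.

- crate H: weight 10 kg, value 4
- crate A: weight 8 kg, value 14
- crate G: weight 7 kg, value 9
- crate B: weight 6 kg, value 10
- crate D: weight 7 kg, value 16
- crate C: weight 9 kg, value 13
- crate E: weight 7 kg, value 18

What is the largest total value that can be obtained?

This is a 0-1 knapsack instance.
Allowing fractional choices, the relaxed optimum would be about 51.3, but items are indivisible.
crate A + crate D + crate E: weight 8 + 7 + 7 = 22 ≤ 24, value 14 + 16 + 18 = 48.
crate D + crate C + crate E: weight 7 + 9 + 7 = 23 ≤ 24, value 16 + 13 + 18 = 47.
Best is crate A, crate D, and crate E with total value 48.

48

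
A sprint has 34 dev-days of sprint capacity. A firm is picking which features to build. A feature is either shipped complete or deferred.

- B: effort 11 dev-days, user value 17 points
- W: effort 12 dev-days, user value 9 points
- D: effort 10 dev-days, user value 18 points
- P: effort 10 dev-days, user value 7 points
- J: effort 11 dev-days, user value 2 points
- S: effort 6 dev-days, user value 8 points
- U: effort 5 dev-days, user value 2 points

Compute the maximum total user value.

This is an integer program with binary decision variables.
Allowing fractional choices, the relaxed optimum would be about 48.2, but features are indivisible.
B + D + S + U: effort 11 + 10 + 6 + 5 = 32 ≤ 34, user value 17 + 18 + 8 + 2 = 45.
B + W + D: effort 11 + 12 + 10 = 33 ≤ 34, user value 17 + 9 + 18 = 44.
Best is B, D, S, and U with total user value 45.

45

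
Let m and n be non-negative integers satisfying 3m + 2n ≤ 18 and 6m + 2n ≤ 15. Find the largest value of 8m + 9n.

(m,n)=(0,7): 3·0+2·7=14≤18, 6·0+2·7=14≤15, objective 63.
(m,n)=(0,6): 3·0+2·6=12≤18, 6·0+2·6=12≤15, objective 54.
No feasible integer point exceeds 63.

63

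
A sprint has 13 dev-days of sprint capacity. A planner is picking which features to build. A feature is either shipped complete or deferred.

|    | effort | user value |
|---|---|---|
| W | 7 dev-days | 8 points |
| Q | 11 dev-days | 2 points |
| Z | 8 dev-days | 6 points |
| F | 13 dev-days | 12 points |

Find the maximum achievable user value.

Take F: effort 13 ≤ 13, user value 12.
No other feasible combination does better.

12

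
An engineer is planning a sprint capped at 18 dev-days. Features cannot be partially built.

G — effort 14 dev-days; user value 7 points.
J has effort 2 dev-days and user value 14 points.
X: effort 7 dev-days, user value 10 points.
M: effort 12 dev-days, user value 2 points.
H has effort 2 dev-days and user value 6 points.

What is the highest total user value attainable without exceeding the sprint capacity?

This is a 0-1 knapsack instance.
Allowing fractional choices, the relaxed optimum would be about 33.5, but features are indivisible.
J + X + H: effort 2 + 7 + 2 = 11 ≤ 18, user value 14 + 10 + 6 = 30.
G + J + H: effort 14 + 2 + 2 = 18 ≤ 18, user value 7 + 14 + 6 = 27.
Best is J, X, and H with total user value 30.

30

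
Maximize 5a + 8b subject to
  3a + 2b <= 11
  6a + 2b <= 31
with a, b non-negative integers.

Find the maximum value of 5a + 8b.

The continuous relaxation peaks at (0, 5.5) with value 44.00; rounding to a feasible lattice point costs some objective.
(a,b)=(0,5): 3·0+2·5=10≤11, 6·0+2·5=10≤31, objective 40.
(a,b)=(1,4): 3·1+2·4=11≤11, 6·1+2·4=14≤31, objective 37.
(a,b)=(0,4): 3·0+2·4=8≤11, 6·0+2·4=8≤31, objective 32.
Maximum is 40 at (a,b)=(0,5).

40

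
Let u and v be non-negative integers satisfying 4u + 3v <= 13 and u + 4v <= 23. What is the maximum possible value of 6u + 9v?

36

Relaxing integrality, the LP optimum is 39.00 at (u,v) = (0, 4.33), which is not an integer point.
(u,v)=(0,4): 4·0+3·4=12≤13, 1·0+4·4=16≤23, objective 36.
(u,v)=(1,3): 4·1+3·3=13≤13, 1·1+4·3=13≤23, objective 33.
(u,v)=(0,3): 4·0+3·3=9≤13, 1·0+4·3=12≤23, objective 27.
No feasible integer point exceeds 36.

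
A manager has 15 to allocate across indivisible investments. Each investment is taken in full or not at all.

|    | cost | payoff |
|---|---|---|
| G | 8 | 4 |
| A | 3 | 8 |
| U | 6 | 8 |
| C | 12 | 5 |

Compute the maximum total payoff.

This is an integer program with binary decision variables.
Allowing fractional choices, the relaxed optimum would be about 19.0, but investments are indivisible.
G + A: cost 8 + 3 = 11 ≤ 15, payoff 4 + 8 = 12.
A + U: cost 3 + 6 = 9 ≤ 15, payoff 8 + 8 = 16.
A + C: cost 3 + 12 = 15 ≤ 15, payoff 8 + 5 = 13.
Best is A and U with total payoff 16.

16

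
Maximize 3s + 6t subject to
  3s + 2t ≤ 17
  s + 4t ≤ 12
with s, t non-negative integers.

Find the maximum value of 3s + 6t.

Relaxing integrality, the LP optimum is 24.60 at (s,t) = (4.4, 1.9), which is not an integer point.
(s,t)=(4,2): 3·4+2·2=16≤17, 1·4+4·2=12≤12, objective 24.
(s,t)=(5,1): 3·5+2·1=17≤17, 1·5+4·1=9≤12, objective 21.
(s,t)=(3,2): 3·3+2·2=13≤17, 1·3+4·2=11≤12, objective 21.
Maximum is 24 at (s,t)=(4,2).

24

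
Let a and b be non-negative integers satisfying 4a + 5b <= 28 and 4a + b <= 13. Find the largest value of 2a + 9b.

(a,b)=(0,5): 4·0+5·5=25≤28, 4·0+1·5=5≤13, objective 45.
(a,b)=(1,4): 4·1+5·4=24≤28, 4·1+1·4=8≤13, objective 38.
No feasible integer point exceeds 45.

45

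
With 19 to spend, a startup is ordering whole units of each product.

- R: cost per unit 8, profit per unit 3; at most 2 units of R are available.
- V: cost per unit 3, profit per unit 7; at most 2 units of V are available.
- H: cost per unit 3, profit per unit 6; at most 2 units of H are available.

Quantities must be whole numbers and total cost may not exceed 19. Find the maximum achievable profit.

1×R, 2×V, and 1×H: cost 17 ≤ 19, profit 1·3 + 2·7 + 1·6 = 23.
2×V and 2×H: cost 12 ≤ 19, profit 2·7 + 2·6 = 26.
Best is 26.

26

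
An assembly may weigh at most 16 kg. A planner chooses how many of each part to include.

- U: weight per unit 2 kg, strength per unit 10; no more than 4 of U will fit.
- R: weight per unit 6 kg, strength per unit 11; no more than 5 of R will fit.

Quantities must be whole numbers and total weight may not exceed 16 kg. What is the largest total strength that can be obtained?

51

U has the best ratio (10/2); taking only U gives at most 4×10 = 40 (stopped by the supply cap of 4).
Mixing does better — 4×U and 1×R: weight 14 ≤ 16, strength 4·10 + 1·11 = 51.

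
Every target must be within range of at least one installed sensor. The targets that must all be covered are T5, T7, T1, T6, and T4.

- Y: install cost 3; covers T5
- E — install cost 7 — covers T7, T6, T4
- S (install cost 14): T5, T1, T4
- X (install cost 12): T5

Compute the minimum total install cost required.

This is an integer covering problem.
The greedy cost-per-new-target heuristic would pick E, Y, and S for 24, but a cheaper cover exists.
Choose E and S: together they cover T5, T7, T1, T6, T4 — every target.
Total install cost: 7 + 14 = 21.
No cover costs less than 21.

21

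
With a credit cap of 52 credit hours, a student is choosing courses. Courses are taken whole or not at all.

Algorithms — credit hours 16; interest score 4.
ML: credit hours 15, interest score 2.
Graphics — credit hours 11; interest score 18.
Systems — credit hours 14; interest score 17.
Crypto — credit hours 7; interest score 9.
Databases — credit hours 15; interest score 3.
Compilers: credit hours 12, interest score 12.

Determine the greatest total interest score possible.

56

Allowing fractional choices, the relaxed optimum would be about 58.0, but courses are indivisible.
Graphics + Systems + Crypto + Compilers: credit hours 11 + 14 + 7 + 12 = 44 ≤ 52, interest score 18 + 17 + 9 + 12 = 56.
Graphics + Systems + Databases + Compilers: credit hours 11 + 14 + 15 + 12 = 52 ≤ 52, interest score 18 + 17 + 3 + 12 = 50.
Best is Graphics, Systems, Crypto, and Compilers with total interest score 56.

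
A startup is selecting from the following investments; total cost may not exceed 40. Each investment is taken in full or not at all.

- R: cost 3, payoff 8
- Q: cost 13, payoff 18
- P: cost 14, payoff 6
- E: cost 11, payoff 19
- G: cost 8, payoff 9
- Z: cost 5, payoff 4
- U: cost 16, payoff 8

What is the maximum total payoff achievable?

58

Q + E + G + Z: cost 13 + 11 + 8 + 5 = 37 ≤ 40, payoff 18 + 19 + 9 + 4 = 50.
R + Q + E + G + Z: cost 3 + 13 + 11 + 8 + 5 = 40 ≤ 40, payoff 8 + 18 + 19 + 9 + 4 = 58.
R + Q + E + G: cost 3 + 13 + 11 + 8 = 35 ≤ 40, payoff 8 + 18 + 19 + 9 = 54.
Best is R, Q, E, G, and Z with total payoff 58.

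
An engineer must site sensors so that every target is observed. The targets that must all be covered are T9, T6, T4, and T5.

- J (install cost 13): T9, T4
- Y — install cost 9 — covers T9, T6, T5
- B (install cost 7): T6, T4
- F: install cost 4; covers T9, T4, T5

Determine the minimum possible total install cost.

Choose B and F: together they cover T9, T6, T4, T5 — every target.
Total install cost: 7 + 4 = 11.
No cover costs less than 11.

11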